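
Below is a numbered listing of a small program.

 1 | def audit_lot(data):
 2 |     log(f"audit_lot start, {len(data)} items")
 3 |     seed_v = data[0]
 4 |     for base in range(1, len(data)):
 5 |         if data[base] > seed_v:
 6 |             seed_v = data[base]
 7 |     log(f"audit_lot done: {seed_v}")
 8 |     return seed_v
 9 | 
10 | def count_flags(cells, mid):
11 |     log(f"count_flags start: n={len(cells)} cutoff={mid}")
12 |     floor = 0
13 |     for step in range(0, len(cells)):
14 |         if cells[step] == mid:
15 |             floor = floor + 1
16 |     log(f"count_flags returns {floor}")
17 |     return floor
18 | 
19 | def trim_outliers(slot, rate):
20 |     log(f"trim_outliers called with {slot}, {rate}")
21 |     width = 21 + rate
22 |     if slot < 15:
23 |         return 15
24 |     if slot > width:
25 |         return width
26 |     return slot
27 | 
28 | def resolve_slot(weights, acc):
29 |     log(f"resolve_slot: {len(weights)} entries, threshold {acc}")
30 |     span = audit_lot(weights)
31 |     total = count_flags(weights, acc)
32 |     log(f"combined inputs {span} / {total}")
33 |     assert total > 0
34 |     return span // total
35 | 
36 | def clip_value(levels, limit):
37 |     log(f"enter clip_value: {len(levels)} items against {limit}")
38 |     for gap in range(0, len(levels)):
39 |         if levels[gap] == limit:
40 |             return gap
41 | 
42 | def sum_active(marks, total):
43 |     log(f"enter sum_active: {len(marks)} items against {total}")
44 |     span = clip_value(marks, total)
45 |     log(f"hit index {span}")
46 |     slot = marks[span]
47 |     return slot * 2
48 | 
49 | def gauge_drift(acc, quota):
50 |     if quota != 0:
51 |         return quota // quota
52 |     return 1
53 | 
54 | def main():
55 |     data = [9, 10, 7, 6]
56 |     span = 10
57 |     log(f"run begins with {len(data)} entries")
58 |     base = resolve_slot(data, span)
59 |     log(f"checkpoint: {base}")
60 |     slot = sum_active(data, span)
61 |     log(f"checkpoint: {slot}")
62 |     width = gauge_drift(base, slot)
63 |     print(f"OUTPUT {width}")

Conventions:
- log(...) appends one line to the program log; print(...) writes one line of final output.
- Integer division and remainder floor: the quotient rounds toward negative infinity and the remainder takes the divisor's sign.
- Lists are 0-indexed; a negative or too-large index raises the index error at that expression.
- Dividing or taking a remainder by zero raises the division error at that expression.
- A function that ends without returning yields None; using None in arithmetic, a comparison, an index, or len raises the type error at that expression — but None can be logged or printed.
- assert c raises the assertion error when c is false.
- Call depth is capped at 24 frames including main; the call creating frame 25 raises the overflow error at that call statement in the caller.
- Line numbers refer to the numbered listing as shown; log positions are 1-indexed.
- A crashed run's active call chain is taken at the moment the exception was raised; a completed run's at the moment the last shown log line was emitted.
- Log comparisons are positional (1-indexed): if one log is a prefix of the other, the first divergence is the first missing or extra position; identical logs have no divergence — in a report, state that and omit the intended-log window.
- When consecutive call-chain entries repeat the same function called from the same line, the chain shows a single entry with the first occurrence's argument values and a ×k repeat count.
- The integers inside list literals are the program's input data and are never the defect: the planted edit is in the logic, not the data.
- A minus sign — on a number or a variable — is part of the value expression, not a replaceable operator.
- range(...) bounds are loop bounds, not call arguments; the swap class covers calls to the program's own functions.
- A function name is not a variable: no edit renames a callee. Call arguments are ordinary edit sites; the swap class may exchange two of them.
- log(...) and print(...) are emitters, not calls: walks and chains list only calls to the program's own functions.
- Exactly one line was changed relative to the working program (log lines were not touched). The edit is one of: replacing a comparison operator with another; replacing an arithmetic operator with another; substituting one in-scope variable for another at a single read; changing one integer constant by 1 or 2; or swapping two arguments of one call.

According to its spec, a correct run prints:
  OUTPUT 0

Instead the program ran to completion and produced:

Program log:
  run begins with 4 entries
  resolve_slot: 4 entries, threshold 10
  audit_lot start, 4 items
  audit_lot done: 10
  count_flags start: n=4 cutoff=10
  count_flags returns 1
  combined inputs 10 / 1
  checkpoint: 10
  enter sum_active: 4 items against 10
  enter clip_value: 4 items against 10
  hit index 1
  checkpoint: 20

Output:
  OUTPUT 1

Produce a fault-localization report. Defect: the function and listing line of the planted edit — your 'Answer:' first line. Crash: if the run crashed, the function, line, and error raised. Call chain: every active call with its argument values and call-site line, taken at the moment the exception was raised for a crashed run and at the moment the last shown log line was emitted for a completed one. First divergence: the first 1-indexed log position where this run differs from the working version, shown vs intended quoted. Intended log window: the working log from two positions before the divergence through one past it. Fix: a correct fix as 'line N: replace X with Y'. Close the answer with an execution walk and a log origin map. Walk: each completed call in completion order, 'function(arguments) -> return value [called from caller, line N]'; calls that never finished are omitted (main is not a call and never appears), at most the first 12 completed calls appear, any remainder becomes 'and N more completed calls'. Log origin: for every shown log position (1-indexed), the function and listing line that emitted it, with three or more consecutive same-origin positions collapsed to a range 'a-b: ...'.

Answer: the defect is in gauge_drift at line 51.
The tell: Nothing in the log betrays the bug — only the output does.
Call chain: main.
First divergence: none — the logs agree in full.
Execution walk:
  audit_lot([9, 10, 7, 6]) -> 10  [called from resolve_slot, line 30]
  count_flags([9, 10, 7, 6], 10) -> 1  [called from resolve_slot, line 31]
  resolve_slot([9, 10, 7, 6], 10) -> 10  [called from main, line 58]
  clip_value([9, 10, 7, 6], 10) -> 1  [called from sum_active, line 44]
  sum_active([9, 10, 7, 6], 10) -> 20  [called from main, line 60]
  gauge_drift(10, 20) -> 1  [called from main, line 62]
Origin of each log line:
  1: logged in main at line 57
  2: logged in resolve_slot at line 29
  3: logged in audit_lot at line 2
  4: logged in audit_lot at line 7
  5: logged in count_flags at line 11
  6: logged in count_flags at line 16
  7: logged in resolve_slot at line 32
  8: logged in main at line 59
  9: logged in sum_active at line 43
  10: logged in clip_value at line 37
  11: logged in sum_active at line 45
  12: logged in main at line 61
A correct fix: line 51: replace `quota // quota` with `acc // quota`.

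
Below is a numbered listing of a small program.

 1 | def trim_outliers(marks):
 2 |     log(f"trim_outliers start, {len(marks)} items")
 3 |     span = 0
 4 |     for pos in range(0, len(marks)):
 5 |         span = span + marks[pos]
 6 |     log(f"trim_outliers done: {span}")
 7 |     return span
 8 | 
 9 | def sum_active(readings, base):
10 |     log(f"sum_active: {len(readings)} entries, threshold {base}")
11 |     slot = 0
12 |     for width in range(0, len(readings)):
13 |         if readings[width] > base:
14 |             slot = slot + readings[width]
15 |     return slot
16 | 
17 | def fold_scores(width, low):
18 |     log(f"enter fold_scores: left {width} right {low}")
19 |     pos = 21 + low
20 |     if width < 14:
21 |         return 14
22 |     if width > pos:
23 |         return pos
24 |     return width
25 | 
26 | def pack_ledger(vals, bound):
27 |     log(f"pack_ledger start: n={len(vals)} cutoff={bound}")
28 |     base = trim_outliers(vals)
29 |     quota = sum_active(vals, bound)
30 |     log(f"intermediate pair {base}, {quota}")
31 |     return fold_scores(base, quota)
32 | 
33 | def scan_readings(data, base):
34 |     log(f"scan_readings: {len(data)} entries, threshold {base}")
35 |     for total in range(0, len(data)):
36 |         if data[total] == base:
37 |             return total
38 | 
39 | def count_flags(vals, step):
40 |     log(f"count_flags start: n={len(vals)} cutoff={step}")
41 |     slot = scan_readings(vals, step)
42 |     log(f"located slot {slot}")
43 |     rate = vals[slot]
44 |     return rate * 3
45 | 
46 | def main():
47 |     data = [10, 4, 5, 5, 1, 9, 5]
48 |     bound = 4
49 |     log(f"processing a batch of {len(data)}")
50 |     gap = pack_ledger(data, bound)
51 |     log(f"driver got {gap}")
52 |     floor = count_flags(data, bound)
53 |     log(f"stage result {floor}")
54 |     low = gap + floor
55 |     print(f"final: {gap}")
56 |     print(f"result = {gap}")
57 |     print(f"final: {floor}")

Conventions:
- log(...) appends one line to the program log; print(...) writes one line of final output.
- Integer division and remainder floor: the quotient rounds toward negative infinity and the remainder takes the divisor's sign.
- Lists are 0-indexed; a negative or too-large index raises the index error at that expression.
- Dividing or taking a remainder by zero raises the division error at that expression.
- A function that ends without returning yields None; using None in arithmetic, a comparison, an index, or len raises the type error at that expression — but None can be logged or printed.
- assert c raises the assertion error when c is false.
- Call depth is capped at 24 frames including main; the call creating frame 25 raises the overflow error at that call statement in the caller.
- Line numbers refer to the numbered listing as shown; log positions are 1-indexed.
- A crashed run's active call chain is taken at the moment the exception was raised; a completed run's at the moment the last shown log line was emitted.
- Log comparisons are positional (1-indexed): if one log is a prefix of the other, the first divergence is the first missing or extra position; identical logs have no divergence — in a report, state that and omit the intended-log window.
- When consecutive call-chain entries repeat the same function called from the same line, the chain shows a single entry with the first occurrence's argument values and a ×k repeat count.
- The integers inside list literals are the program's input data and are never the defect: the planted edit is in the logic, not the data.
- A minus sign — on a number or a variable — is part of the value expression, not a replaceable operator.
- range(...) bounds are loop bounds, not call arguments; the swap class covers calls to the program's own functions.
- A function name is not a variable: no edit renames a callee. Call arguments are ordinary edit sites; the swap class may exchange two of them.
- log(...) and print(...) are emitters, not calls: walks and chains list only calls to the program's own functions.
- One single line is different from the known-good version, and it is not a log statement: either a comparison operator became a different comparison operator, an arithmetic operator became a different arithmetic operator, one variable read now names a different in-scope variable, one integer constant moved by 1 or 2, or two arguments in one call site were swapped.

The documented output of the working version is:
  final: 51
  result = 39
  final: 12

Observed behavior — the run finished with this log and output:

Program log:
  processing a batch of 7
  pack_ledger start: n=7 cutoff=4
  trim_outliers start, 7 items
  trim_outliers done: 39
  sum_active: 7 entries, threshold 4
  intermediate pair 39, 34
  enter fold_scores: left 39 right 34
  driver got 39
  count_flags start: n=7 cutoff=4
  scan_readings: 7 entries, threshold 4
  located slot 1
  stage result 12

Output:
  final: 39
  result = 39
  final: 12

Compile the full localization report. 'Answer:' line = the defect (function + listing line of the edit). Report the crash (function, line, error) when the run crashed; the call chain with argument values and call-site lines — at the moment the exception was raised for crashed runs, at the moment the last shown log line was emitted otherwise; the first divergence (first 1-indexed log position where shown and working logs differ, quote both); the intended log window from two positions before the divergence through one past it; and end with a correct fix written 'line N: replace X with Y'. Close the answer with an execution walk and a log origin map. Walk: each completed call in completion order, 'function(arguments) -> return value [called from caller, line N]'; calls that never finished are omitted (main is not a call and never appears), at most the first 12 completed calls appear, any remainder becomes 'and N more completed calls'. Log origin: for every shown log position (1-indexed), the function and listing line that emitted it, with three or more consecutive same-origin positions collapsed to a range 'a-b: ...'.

Answer: the defect is in main at line 55.
Key observation: The logs agree in full; only the final output differs.
Call chain: main.
First divergence: none — the logs agree in full.
Execution walk:
  trim_outliers([10, 4, 5, 5, 1, 9, 5]) -> 39  [called from pack_ledger, line 28]
  sum_active([10, 4, 5, 5, 1, 9, 5], 4) -> 34  [called from pack_ledger, line 29]
  fold_scores(39, 34) -> 39  [called from pack_ledger, line 31]
  pack_ledger([10, 4, 5, 5, 1, 9, 5], 4) -> 39  [called from main, line 50]
  scan_readings([10, 4, 5, 5, 1, 9, 5], 4) -> 1  [called from count_flags, line 41]
  count_flags([10, 4, 5, 5, 1, 9, 5], 4) -> 12  [called from main, line 52]
Log origin:
  1: emitted by main (line 49)
  2: emitted by pack_ledger (line 27)
  3: emitted by trim_outliers (line 2)
  4: emitted by trim_outliers (line 6)
  5: emitted by sum_active (line 10)
  6: emitted by pack_ledger (line 30)
  7: emitted by fold_scores (line 18)
  8: emitted by main (line 51)
  9: emitted by count_flags (line 40)
  10: emitted by scan_readings (line 34)
  11: emitted by count_flags (line 42)
  12: emitted by main (line 53)
A correct fix: line 55: replace `gap` with `low`.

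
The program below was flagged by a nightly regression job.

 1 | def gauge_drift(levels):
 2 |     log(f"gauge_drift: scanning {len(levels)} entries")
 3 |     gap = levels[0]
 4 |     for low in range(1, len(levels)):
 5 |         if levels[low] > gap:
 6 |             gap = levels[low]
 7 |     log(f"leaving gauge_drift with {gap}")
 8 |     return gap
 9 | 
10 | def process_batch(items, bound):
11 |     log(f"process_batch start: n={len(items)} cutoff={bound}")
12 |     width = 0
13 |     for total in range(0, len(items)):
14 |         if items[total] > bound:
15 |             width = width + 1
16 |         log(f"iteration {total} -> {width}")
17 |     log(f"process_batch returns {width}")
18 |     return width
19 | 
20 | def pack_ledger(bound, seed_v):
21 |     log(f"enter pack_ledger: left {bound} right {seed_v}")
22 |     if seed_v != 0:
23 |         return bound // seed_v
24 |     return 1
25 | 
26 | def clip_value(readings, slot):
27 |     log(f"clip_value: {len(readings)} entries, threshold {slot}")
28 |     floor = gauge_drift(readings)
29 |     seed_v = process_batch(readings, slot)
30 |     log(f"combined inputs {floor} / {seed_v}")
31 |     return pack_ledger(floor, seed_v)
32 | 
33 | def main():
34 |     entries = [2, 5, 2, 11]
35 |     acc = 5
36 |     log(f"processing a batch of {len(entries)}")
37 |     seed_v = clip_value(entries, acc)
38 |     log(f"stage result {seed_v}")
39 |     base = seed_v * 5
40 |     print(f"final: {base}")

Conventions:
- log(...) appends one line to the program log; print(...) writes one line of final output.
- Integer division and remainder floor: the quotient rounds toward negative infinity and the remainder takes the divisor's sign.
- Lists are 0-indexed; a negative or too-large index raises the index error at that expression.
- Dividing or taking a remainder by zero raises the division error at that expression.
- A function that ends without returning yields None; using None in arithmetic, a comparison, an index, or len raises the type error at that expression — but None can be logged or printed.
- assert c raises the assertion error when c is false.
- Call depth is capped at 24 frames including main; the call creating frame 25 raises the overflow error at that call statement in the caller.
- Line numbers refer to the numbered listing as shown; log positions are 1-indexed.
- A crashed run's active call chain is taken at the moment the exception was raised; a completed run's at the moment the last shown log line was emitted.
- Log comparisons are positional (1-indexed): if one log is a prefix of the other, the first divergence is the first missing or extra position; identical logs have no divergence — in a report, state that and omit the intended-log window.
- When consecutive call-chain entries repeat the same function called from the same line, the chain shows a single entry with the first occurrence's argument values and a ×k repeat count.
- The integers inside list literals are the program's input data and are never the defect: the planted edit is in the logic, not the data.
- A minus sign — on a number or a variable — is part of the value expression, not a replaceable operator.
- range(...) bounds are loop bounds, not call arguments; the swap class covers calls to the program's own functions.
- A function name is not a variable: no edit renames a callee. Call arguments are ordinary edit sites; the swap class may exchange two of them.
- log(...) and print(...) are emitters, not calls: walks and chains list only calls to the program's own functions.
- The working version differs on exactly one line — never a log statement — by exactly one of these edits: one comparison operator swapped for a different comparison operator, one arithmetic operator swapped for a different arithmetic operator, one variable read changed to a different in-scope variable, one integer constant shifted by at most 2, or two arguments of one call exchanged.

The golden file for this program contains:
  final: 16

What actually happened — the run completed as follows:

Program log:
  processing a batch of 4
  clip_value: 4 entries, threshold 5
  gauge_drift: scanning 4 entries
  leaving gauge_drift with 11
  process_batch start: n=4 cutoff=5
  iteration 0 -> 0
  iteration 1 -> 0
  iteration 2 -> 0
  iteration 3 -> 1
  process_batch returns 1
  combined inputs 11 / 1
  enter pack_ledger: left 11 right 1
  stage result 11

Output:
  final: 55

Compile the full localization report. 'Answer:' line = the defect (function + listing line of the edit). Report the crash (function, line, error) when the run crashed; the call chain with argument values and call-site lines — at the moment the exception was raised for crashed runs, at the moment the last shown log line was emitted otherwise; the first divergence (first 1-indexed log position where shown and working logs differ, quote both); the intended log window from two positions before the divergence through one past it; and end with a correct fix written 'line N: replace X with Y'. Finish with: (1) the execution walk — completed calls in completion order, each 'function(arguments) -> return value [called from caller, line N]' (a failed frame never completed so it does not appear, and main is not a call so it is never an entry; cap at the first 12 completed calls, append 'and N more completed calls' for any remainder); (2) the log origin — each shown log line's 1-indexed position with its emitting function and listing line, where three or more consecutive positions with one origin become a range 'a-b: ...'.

Answer: the defect is in main at line 39.
The tell: The logs agree in full; only the final output differs.
Call chain: main.
First divergence: none; the two logs match at every position.
Execution walk:
  gauge_drift([2, 5, 2, 11]) -> 11  [called from clip_value, line 28]
  process_batch([2, 5, 2, 11], 5) -> 1  [called from clip_value, line 29]
  pack_ledger(11, 1) -> 11  [called from clip_value, line 31]
  clip_value([2, 5, 2, 11], 5) -> 11  [called from main, line 37]
Log origin:
  1: logged in main at line 36
  2: logged in clip_value at line 27
  3: logged in gauge_drift at line 2
  4: logged in gauge_drift at line 7
  5: logged in process_batch at line 11
  6-9: logged in process_batch at line 16
  10: logged in process_batch at line 17
  11: logged in clip_value at line 30
  12: logged in pack_ledger at line 21
  13: logged in main at line 38
A correct fix: line 39: replace `*` with `+`.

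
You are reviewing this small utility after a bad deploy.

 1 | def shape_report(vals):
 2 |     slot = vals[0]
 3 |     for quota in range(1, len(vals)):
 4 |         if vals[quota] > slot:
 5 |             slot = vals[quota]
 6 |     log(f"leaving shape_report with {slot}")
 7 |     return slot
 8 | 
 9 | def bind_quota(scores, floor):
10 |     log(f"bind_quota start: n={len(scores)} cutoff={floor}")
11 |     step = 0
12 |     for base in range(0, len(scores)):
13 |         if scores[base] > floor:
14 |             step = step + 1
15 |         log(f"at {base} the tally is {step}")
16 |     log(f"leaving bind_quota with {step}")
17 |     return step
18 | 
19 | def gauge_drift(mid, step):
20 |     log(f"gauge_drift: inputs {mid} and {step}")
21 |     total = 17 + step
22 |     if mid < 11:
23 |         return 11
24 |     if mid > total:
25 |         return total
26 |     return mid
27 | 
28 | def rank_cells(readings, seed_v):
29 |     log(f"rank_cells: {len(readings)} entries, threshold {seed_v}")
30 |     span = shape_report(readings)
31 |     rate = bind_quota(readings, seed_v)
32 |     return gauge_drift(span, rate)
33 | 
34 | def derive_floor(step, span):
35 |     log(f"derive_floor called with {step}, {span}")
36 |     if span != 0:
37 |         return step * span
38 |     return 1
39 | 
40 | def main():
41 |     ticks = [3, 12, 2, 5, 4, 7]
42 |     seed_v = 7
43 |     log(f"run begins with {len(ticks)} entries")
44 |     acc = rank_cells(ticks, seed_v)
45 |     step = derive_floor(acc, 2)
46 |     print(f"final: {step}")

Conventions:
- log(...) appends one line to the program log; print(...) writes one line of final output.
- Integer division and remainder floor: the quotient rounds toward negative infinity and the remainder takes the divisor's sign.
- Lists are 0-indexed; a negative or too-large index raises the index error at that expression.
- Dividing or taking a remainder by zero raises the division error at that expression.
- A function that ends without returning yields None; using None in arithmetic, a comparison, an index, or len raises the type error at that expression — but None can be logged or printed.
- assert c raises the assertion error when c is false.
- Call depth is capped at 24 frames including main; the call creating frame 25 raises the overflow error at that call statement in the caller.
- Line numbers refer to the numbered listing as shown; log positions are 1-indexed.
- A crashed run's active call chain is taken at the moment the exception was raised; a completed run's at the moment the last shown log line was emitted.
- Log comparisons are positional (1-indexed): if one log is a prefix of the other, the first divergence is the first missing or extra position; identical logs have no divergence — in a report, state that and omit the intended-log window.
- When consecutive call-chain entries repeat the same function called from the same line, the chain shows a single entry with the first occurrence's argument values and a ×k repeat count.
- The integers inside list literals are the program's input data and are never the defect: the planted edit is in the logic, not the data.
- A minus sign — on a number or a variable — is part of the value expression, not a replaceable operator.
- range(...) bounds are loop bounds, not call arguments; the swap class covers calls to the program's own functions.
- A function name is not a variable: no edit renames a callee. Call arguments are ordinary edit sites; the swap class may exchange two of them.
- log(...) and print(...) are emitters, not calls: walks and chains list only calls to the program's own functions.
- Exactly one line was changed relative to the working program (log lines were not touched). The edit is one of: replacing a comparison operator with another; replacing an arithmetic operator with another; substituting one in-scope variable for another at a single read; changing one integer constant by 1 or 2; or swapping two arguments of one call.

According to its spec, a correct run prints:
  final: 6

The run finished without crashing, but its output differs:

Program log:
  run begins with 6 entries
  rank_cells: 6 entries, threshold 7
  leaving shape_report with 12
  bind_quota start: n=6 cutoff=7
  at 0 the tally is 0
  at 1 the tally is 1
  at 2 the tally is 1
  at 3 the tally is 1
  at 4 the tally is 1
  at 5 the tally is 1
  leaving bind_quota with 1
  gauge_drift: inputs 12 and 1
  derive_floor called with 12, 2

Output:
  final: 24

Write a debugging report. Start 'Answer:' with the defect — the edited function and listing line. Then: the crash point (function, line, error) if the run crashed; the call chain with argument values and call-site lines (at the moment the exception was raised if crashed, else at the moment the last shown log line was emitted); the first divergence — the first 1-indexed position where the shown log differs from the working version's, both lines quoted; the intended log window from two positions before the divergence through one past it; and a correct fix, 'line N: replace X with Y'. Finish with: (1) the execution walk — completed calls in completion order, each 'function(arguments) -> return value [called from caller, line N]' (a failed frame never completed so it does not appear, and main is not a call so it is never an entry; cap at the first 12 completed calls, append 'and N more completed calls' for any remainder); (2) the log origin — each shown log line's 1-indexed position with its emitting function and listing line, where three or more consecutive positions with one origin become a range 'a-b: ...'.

Answer: the defect is in derive_floor at line 37.
Key fact: Log streams are identical — the defect surfaces only in the printed output.
Call chain: main -> derive_floor(12, 2) (called at line 45).
First divergence: none (the log streams are identical).
Execution walk:
  shape_report([3, 12, 2, 5, 4, 7]) -> 12  [called from rank_cells, line 30]
  bind_quota([3, 12, 2, 5, 4, 7], 7) -> 1  [called from rank_cells, line 31]
  gauge_drift(12, 1) -> 12  [called from rank_cells, line 32]
  rank_cells([3, 12, 2, 5, 4, 7], 7) -> 12  [called from main, line 44]
  derive_floor(12, 2) -> 24  [called from main, line 45]
Log line origins:
  1 — main, line 43
  2 — rank_cells, line 29
  3 — shape_report, line 6
  4 — bind_quota, line 10
  5-10 — bind_quota, line 15
  11 — bind_quota, line 16
  12 — gauge_drift, line 20
  13 — derive_floor, line 35
A correct fix: line 37: replace `*` with `//`.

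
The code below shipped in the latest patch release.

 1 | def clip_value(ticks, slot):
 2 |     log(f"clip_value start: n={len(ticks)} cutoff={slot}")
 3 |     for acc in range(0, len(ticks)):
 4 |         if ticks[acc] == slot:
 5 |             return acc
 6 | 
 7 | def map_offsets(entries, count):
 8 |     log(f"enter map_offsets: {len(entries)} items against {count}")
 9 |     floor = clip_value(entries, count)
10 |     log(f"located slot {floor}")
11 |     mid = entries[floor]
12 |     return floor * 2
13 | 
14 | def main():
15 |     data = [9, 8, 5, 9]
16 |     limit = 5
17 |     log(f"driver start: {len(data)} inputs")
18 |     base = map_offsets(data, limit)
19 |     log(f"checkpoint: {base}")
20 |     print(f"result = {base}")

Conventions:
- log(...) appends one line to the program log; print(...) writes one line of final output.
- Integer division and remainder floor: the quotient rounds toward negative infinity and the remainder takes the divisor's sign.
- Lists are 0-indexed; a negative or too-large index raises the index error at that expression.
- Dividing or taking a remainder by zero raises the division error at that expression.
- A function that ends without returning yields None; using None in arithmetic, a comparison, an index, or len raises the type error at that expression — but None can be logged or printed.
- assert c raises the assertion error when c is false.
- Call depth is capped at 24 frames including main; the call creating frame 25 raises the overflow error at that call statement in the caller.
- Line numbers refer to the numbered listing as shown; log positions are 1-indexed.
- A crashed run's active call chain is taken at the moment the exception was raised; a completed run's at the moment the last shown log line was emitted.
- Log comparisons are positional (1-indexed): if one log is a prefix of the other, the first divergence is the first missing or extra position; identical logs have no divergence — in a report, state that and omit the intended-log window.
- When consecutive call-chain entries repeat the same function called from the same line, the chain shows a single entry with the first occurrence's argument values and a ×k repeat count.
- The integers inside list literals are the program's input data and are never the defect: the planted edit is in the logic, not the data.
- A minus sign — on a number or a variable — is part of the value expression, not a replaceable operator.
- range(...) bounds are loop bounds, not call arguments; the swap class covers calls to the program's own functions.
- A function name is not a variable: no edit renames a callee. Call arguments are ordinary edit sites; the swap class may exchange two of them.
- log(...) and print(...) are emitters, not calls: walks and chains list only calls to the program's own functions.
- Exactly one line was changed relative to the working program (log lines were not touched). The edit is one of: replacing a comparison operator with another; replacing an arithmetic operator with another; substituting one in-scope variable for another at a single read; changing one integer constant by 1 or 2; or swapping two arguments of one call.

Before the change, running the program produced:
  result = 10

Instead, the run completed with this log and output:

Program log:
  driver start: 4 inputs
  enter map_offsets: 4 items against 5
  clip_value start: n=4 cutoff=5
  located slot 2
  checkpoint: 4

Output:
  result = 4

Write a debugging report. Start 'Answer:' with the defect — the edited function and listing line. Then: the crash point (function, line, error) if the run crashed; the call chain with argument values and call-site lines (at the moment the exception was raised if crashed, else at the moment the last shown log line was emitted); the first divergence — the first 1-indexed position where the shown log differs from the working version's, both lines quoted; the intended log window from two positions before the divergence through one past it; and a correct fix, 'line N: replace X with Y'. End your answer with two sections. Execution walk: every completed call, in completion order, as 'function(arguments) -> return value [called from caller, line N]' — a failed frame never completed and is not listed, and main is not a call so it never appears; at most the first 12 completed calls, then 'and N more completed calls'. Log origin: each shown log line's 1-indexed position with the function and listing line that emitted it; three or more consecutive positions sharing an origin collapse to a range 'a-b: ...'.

Answer: the defect is in map_offsets at line 12.
Core observation: At log position 5 the runs split — shown 'checkpoint: 4', but the working version logs 'checkpoint: 10'.
Call chain: main.
First divergence: at position 5 the run shows 'checkpoint: 4' where the working version logs 'checkpoint: 10'.
Intended log window:
  3: clip_value start: n=4 cutoff=5
  4: located slot 2
  5: checkpoint: 10
Execution walk:
  clip_value([9, 8, 5, 9], 5) -> 2  [called from map_offsets, line 9]
  map_offsets([9, 8, 5, 9], 5) -> 4  [called from main, line 18]
Origin of each log line:
  1: logged in main at line 17
  2: logged in map_offsets at line 8
  3: logged in clip_value at line 2
  4: logged in map_offsets at line 10
  5: logged in main at line 19
A correct fix: line 12: replace `floor` with `mid`.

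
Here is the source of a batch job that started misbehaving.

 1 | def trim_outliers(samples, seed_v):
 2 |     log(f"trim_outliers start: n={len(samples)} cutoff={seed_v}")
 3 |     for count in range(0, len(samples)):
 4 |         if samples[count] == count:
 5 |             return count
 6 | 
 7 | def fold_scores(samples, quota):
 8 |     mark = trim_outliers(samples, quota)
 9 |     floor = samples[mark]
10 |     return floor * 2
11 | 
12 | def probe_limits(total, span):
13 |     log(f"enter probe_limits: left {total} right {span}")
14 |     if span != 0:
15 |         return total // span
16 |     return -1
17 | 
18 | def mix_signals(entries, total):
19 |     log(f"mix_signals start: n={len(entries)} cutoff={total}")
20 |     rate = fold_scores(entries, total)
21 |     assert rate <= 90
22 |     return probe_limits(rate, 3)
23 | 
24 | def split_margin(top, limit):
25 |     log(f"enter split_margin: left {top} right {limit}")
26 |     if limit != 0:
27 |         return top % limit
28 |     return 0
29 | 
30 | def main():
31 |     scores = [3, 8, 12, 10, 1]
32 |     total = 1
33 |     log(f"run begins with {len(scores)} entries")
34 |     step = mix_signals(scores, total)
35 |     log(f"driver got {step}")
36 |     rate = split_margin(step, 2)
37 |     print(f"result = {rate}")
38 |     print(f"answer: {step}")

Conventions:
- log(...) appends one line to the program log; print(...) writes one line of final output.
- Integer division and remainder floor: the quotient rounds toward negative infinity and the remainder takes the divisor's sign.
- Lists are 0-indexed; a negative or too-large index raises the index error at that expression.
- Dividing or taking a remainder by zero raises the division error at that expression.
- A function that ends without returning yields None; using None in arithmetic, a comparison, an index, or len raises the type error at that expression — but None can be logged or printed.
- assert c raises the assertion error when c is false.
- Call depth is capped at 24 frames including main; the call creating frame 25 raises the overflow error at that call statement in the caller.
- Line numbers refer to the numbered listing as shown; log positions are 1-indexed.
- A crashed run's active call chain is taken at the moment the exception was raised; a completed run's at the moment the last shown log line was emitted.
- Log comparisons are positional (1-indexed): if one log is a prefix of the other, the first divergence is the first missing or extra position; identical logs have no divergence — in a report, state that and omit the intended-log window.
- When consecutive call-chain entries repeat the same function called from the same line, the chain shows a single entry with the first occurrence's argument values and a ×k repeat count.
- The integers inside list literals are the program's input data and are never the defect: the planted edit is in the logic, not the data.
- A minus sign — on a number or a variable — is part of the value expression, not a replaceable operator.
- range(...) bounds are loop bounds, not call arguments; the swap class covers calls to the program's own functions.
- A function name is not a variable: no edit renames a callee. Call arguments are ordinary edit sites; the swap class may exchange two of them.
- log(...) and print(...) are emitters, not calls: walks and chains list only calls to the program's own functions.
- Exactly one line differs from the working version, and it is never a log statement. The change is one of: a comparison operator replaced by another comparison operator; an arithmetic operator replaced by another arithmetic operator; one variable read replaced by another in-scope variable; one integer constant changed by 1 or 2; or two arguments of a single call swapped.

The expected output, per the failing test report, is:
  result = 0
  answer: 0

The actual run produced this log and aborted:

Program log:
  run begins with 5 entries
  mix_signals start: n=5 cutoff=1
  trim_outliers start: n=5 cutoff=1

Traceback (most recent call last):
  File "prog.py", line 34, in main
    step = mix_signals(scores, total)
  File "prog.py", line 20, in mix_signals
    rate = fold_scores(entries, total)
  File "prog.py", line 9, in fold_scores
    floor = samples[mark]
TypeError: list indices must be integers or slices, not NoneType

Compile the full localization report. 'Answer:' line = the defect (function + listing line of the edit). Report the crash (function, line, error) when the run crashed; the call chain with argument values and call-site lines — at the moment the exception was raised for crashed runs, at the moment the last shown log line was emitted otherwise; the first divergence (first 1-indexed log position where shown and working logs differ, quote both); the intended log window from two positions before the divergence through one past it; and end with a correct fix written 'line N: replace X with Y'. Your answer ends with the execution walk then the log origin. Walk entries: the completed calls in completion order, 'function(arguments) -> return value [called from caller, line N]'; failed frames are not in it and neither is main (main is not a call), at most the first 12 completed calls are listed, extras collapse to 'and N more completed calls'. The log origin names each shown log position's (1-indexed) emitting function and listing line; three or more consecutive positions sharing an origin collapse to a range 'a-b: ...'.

Answer: the defect is in trim_outliers at line 4.
The tell: The log ends early — 3 lines, where the working version next logs 'enter probe_limits: left 2 right 3'.
Crash: fold_scores, line 9, TypeError.
Call chain: main -> mix_signals([3, 8, 12, 10, 1], 1) (called at line 34) -> fold_scores([3, 8, 12, 10, 1], 1) (called at line 20).
First divergence: position 4 — the faulty run's log ends after 3 lines; the working version continues with 'enter probe_limits: left 2 right 3'.
Intended log window:
  2: mix_signals start: n=5 cutoff=1
  3: trim_outliers start: n=5 cutoff=1
  4: enter probe_limits: left 2 right 3
  5: driver got 0
Execution walk:
  trim_outliers([3, 8, 12, 10, 1], 1) -> None  [called from fold_scores, line 8]
Log line origins:
  1: from main, line 33
  2: from mix_signals, line 19
  3: from trim_outliers, line 2
A correct fix: line 4: replace `samples[count] == count` with `samples[count] == seed_v`.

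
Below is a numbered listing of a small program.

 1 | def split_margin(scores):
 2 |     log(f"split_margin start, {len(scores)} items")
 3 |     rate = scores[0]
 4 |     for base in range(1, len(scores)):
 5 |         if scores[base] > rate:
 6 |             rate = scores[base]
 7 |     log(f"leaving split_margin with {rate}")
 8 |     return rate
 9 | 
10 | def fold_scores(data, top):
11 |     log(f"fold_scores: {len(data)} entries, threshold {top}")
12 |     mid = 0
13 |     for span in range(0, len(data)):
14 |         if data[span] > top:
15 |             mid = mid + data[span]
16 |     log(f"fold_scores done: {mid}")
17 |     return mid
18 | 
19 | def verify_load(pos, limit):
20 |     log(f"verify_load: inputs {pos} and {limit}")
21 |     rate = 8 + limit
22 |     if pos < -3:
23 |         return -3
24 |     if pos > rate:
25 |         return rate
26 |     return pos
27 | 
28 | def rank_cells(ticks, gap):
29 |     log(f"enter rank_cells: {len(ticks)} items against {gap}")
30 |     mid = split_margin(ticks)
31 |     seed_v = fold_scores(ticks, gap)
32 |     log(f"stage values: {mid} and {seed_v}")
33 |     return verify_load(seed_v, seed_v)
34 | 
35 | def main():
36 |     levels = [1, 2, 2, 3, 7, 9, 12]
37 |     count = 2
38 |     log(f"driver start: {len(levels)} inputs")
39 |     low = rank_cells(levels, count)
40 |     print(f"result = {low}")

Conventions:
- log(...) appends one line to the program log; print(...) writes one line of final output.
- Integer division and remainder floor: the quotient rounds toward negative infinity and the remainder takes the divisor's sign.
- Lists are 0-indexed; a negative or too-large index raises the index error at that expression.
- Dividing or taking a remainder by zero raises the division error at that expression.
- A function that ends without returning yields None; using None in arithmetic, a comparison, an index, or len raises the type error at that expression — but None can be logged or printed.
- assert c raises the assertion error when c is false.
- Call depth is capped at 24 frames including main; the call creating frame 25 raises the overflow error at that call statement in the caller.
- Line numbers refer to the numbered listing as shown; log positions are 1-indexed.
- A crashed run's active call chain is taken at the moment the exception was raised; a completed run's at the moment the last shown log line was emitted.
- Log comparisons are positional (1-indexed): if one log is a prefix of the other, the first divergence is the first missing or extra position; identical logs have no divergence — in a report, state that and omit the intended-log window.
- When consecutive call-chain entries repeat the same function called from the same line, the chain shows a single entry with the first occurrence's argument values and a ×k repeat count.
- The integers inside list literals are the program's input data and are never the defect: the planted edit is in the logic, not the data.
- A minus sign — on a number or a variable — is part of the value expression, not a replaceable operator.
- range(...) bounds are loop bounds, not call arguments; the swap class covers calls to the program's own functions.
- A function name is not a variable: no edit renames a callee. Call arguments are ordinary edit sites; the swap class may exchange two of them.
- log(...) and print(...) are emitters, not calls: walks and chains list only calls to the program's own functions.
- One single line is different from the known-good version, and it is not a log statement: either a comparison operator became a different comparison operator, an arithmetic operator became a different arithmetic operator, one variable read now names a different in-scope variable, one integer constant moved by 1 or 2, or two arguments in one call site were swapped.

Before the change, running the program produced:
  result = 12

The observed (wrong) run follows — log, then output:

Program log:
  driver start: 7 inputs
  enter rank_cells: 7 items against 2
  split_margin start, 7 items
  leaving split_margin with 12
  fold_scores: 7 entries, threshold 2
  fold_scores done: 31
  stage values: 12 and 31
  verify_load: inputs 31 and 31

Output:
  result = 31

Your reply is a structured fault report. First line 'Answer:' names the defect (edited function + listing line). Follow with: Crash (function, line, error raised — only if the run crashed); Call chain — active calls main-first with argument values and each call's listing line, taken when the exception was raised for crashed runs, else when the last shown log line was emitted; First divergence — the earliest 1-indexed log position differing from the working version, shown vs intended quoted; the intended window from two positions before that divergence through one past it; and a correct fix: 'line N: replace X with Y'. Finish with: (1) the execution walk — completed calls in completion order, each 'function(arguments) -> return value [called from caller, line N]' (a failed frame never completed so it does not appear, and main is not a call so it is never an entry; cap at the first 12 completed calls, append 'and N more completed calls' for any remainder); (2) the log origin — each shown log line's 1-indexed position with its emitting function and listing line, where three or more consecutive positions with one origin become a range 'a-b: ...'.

Answer: the defect is in rank_cells at line 33.
Key fact: Everything matches until log position 8, which reads 'verify_load: inputs 31 and 31' in place of 'verify_load: inputs 12 and 31'.
Call chain: main -> rank_cells([1, 2, 2, 3, 7, 9, 12], 2) (called at line 39) -> verify_load(31, 31) (called at line 33).
First divergence: at position 8 the run shows 'verify_load: inputs 31 and 31' where the working version logs 'verify_load: inputs 12 and 31'.
Intended log window:
  6: fold_scores done: 31
  7: stage values: 12 and 31
  8: verify_load: inputs 12 and 31
Execution walk:
  split_margin([1, 2, 2, 3, 7, 9, 12]) -> 12  [called from rank_cells, line 30]
  fold_scores([1, 2, 2, 3, 7, 9, 12], 2) -> 31  [called from rank_cells, line 31]
  verify_load(31, 31) -> 31  [called from rank_cells, line 33]
  rank_cells([1, 2, 2, 3, 7, 9, 12], 2) -> 31  [called from main, line 39]
Origin of each log line:
  1 — main, line 38
  2 — rank_cells, line 29
  3 — split_margin, line 2
  4 — split_margin, line 7
  5 — fold_scores, line 11
  6 — fold_scores, line 16
  7 — rank_cells, line 32
  8 — verify_load, line 20
A correct fix: line 33: replace `verify_load(seed_v, seed_v)` with `verify_load(mid, seed_v)`.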